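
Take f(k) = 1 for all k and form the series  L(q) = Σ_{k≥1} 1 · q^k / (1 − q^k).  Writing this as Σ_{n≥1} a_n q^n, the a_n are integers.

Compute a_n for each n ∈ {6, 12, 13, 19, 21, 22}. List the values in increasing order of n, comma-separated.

q^6  k|6↦f(k): 1:1 2:1 3:1 6:1  a_6=4
n=12: 12·1 6·2 4·3 3·4 2·6 1·12  f→[1+1+1+1+1+1]=6
d|13:{1,13}  Σf=1+1=2
[q^19] f(1)=1,f(19)=1 ⇒ 2
q^21  k|21↦f(k): 1:1 3:1 7:1 21:1  a_21=4
[q^22] f(1)=1,f(2)=1,f(11)=1,f(22)=1 ⇒ 4

4, 6, 2, 2, 4, 4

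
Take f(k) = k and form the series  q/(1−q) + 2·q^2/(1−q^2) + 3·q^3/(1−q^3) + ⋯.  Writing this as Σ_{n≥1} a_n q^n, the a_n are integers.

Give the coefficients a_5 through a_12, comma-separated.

n=5: 1·5 5·1  f→[1+5]=6
q^6  k|6↦f(k): 6:6 3:3 2:2 1:1  a_6=12
[q^7] f(7)=7,f(1)=1 ⇒ 8
d|8:{8,4,2,1}  Σf=8+4+2+1=15
d|9:{9,3,1}  Σf=9+3+1=13
q^10  k|10↦f(k): 10:10 5:5 2:2 1:1  a_10=18
n=11: 1·11 11·1  f→[1+11]=12
d|12:{12,6,4,3,2,1}  Σf=12+6+4+3+2+1=28

6, 12, 8, 15, 13, 18, 12, 28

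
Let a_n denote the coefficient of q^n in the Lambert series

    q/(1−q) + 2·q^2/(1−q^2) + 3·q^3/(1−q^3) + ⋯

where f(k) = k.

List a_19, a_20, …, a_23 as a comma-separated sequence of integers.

20, 42, 32, 36, 24

n=19: 19·1 1·19  f→[19+1]=20
d|20:{20,10,5,4,2,1}  Σf=20+10+5+4+2+1=42
[q^21] f(1)=1,f(3)=3,f(7)=7,f(21)=21 ⇒ 32
n=22: 1·22 2·11 11·2 22·1  f→[1+2+11+22]=36
[q^23] f(23)=23,f(1)=1 ⇒ 24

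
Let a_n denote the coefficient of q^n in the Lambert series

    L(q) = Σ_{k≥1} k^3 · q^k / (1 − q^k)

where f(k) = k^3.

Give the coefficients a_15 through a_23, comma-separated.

q^15  k|15↦f(k): 15:3375 5:125 3:27 1:1  a_15=3528
[q^16] f(16)=4096,f(8)=512,f(4)=64,f(2)=8,f(1)=1 ⇒ 4681
n=17: 17·1 1·17  f→[4913+1]=4914
q^18  k|18↦f(k): 18:5832 9:729 6:216 3:27 2:8 1:1  a_18=6813
n=19: 19·1 1·19  f→[6859+1]=6860
d|20:{1,2,4,5,10,20}  Σf=1+8+64+125+1000+8000=9198
d|21:{1,3,7,21}  Σf=1+27+343+9261=9632
n=22: 1·22 2·11 11·2 22·1  f→[1+8+1331+10648]=11988
d|23:{1,23}  Σf=1+12167=12168

3528, 4681, 4914, 6813, 6860, 9198, 9632, 11988, 12168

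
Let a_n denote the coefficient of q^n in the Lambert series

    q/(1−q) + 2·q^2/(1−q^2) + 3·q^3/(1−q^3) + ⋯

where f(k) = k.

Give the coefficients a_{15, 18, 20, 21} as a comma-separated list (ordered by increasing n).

24, 39, 42, 32

n=15: 15·1 5·3 3·5 1·15  f→[15+5+3+1]=24
d|18:{1,2,3,6,9,18}  Σf=1+2+3+6+9+18=39
[q^20] f(20)=20,f(10)=10,f(5)=5,f(4)=4,f(2)=2,f(1)=1 ⇒ 42
n=21: 1·21 3·7 7·3 21·1  f→[1+3+7+21]=32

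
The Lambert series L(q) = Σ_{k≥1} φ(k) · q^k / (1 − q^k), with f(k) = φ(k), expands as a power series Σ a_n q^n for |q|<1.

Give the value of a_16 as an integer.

n=16: 1·16 2·8 4·4 8·2 16·1  φ→[1+1+2+4+8]=16

a_16 = 16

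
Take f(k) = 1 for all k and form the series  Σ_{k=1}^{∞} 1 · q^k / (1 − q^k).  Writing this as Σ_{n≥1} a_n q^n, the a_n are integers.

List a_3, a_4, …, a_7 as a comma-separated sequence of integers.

[q^3] f(1)=1,f(3)=1 ⇒ 2
n=4: 1·4 2·2 4·1  f→[1+1+1]=3
d|5:{1,5}  Σf=1+1=2
q^6  k|6↦f(k): 6:1 3:1 2:1 1:1  a_6=4
[q^7] f(7)=1,f(1)=1 ⇒ 2

2, 3, 2, 4, 2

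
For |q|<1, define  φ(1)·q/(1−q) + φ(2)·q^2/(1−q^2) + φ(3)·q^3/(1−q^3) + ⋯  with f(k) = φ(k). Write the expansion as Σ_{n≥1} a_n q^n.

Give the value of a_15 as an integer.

n=15: 1·15 3·5 5·3 15·1  φ→[1+2+4+8]=15

a_15 = 15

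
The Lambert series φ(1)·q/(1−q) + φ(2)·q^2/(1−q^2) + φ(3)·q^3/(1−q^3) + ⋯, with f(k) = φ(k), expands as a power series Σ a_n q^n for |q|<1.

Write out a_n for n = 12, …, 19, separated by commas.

[q^12] φ(12)=4,φ(6)=2,φ(4)=2,φ(3)=2,φ(2)=1,φ(1)=1 ⇒ 12
q^13  k|13↦φ(k): 13:12 1:1  a_13=13
d|14:{14,7,2,1}  Σφ=6+6+1+1=14
d|15:{15,5,3,1}  Σφ=8+4+2+1=15
[q^16] φ(16)=8,φ(8)=4,φ(4)=2,φ(2)=1,φ(1)=1 ⇒ 16
[q^17] φ(17)=16,φ(1)=1 ⇒ 17
q^18  k|18↦φ(k): 1:1 2:1 3:2 6:2 9:6 18:6  a_18=18
[q^19] φ(19)=18,φ(1)=1 ⇒ 19

12, 13, 14, 15, 16, 17, 18, 19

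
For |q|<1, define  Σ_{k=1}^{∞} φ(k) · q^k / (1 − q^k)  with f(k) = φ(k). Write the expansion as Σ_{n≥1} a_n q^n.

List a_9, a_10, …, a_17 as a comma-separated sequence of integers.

d|9:{9,3,1}  Σφ=6+2+1=9
d|10:{10,5,2,1}  Σφ=4+4+1+1=10
q^11  k|11↦φ(k): 1:1 11:10  a_11=11
q^12  k|12↦φ(k): 12:4 6:2 4:2 3:2 2:1 1:1  a_12=12
q^13  k|13↦φ(k): 1:1 13:12  a_13=13
d|14:{14,7,2,1}  Σφ=6+6+1+1=14
q^15  k|15↦φ(k): 15:8 5:4 3:2 1:1  a_15=15
[q^16] φ(1)=1,φ(2)=1,φ(4)=2,φ(8)=4,φ(16)=8 ⇒ 16
n=17: 1·17 17·1  φ→[1+16]=17

9, 10, 11, 12, 13, 14, 15, 16, 17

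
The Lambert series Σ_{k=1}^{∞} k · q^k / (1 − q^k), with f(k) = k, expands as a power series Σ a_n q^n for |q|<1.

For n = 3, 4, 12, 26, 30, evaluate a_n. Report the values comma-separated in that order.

[q^3] f(3)=3,f(1)=1 ⇒ 4
[q^4] f(1)=1,f(2)=2,f(4)=4 ⇒ 7
d|12:{1,2,3,4,6,12}  Σf=1+2+3+4+6+12=28
[q^26] f(26)=26,f(13)=13,f(2)=2,f(1)=1 ⇒ 42
d|30:{1,2,3,5,6,10,15,30}  Σf=1+2+3+5+6+10+15+30=72

4, 7, 28, 42, 72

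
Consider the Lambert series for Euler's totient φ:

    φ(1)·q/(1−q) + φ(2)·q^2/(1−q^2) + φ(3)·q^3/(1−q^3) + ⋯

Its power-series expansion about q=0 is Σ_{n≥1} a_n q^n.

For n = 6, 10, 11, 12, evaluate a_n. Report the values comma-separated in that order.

n=6: 6·1 3·2 2·3 1·6  φ→[2+2+1+1]=6
n=10: 1·10 2·5 5·2 10·1  φ→[1+1+4+4]=10
[q^11] φ(1)=1,φ(11)=10 ⇒ 11
[q^12] φ(12)=4,φ(6)=2,φ(4)=2,φ(3)=2,φ(2)=1,φ(1)=1 ⇒ 12

6, 10, 11, 12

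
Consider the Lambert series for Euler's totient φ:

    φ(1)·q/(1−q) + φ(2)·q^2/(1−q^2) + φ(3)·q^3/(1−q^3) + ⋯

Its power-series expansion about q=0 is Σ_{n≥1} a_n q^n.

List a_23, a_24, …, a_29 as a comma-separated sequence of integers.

q^23  k|23↦φ(k): 23:22 1:1  a_23=23
[q^24] φ(24)=8,φ(12)=4,φ(8)=4,φ(6)=2,φ(4)=2,φ(3)=2,φ(2)=1,φ(1)=1 ⇒ 24
d|25:{1,5,25}  Σφ=1+4+20=25
q^26  k|26↦φ(k): 26:12 13:12 2:1 1:1  a_26=26
[q^27] φ(1)=1,φ(3)=2,φ(9)=6,φ(27)=18 ⇒ 27
[q^28] φ(28)=12,φ(14)=6,φ(7)=6,φ(4)=2,φ(2)=1,φ(1)=1 ⇒ 28
d|29:{29,1}  Σφ=28+1=29

23, 24, 25, 26, 27, 28, 29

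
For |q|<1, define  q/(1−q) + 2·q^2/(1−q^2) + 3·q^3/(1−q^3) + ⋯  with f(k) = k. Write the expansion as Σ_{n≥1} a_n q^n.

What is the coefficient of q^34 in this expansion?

[q^34] f(34)=34,f(17)=17,f(2)=2,f(1)=1 ⇒ 54

a_34 = 54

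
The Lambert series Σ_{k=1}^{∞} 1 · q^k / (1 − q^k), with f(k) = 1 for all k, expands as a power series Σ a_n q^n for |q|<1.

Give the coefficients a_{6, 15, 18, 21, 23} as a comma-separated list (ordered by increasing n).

q^6  k|6↦f(k): 6:1 3:1 2:1 1:1  a_6=4
n=15: 1·15 3·5 5·3 15·1  f→[1+1+1+1]=4
n=18: 18·1 9·2 6·3 3·6 2·9 1·18  f→[1+1+1+1+1+1]=6
[q^21] f(21)=1,f(7)=1,f(3)=1,f(1)=1 ⇒ 4
q^23  k|23↦f(k): 23:1 1:1  a_23=2

4, 4, 6, 4, 2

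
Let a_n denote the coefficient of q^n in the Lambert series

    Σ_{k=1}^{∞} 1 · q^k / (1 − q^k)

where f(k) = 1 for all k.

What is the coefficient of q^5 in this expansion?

[q^5] f(5)=1,f(1)=1 ⇒ 2

a_5 = 2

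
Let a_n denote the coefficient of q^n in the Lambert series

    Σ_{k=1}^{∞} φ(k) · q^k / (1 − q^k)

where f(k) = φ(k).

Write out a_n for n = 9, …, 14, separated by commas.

n=9: 1·9 3·3 9·1  φ→[1+2+6]=9
[q^10] φ(1)=1,φ(2)=1,φ(5)=4,φ(10)=4 ⇒ 10
n=11: 11·1 1·11  φ→[10+1]=11
[q^12] φ(12)=4,φ(6)=2,φ(4)=2,φ(3)=2,φ(2)=1,φ(1)=1 ⇒ 12
d|13:{13,1}  Σφ=12+1=13
n=14: 1·14 2·7 7·2 14·1  φ→[1+1+6+6]=14

9, 10, 11, 12, 13, 14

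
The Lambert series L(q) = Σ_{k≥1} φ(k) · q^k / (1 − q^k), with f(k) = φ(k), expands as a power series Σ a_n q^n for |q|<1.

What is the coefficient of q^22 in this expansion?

d|22:{22,11,2,1}  Σφ=10+10+1+1=22

a_22 = 22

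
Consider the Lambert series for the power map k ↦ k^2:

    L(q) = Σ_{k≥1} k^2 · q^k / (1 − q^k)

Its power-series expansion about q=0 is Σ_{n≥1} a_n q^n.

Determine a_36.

a_36 = 1911

[q^36] f(36)=1296,f(18)=324,f(12)=144,f(9)=81,f(6)=36,f(4)=16,f(3)=9,f(2)=4,f(1)=1 ⇒ 1911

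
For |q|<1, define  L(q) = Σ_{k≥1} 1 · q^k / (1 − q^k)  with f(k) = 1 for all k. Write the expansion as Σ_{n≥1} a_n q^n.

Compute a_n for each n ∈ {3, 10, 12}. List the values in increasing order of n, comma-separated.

n=3: 3·1 1·3  f→[1+1]=2
d|10:{1,2,5,10}  Σf=1+1+1+1=4
d|12:{12,6,4,3,2,1}  Σf=1+1+1+1+1+1=6

2, 4, 6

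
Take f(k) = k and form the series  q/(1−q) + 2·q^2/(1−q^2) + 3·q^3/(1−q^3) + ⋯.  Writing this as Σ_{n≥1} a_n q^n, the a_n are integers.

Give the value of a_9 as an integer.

a_9 = 13

d|9:{9,3,1}  Σf=9+3+1=13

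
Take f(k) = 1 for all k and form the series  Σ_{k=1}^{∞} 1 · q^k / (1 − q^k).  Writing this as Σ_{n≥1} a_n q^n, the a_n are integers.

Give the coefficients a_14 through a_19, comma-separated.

[q^14] f(14)=1,f(7)=1,f(2)=1,f(1)=1 ⇒ 4
d|15:{1,3,5,15}  Σf=1+1+1+1=4
q^16  k|16↦f(k): 1:1 2:1 4:1 8:1 16:1  a_16=5
[q^17] f(17)=1,f(1)=1 ⇒ 2
[q^18] f(1)=1,f(2)=1,f(3)=1,f(6)=1,f(9)=1,f(18)=1 ⇒ 6
q^19  k|19↦f(k): 19:1 1:1  a_19=2

4, 4, 5, 2, 6, 2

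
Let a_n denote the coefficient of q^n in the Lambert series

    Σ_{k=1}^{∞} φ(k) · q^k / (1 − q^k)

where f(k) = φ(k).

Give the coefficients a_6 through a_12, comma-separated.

d|6:{6,3,2,1}  Σφ=2+2+1+1=6
[q^7] φ(1)=1,φ(7)=6 ⇒ 7
d|8:{8,4,2,1}  Σφ=4+2+1+1=8
n=9: 1·9 3·3 9·1  φ→[1+2+6]=9
q^10  k|10↦φ(k): 1:1 2:1 5:4 10:4  a_10=10
[q^11] φ(1)=1,φ(11)=10 ⇒ 11
n=12: 12·1 6·2 4·3 3·4 2·6 1·12  φ→[4+2+2+2+1+1]=12

6, 7, 8, 9, 10, 11, 12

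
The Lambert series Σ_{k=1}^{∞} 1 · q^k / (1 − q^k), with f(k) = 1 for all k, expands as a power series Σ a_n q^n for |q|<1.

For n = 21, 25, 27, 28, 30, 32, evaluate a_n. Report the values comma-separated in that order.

q^21  k|21↦f(k): 1:1 3:1 7:1 21:1  a_21=4
d|25:{1,5,25}  Σf=1+1+1=3
q^27  k|27↦f(k): 1:1 3:1 9:1 27:1  a_27=4
q^28  k|28↦f(k): 1:1 2:1 4:1 7:1 14:1 28:1  a_28=6
d|30:{1,2,3,5,6,10,15,30}  Σf=1+1+1+1+1+1+1+1=8
[q^32] f(1)=1,f(2)=1,f(4)=1,f(8)=1,f(16)=1,f(32)=1 ⇒ 6

4, 3, 4, 6, 8, 6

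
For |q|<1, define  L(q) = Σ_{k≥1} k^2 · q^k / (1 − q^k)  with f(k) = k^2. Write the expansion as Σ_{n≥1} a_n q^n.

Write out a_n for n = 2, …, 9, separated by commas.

n=2: 2·1 1·2  f→[4+1]=5
[q^3] f(3)=9,f(1)=1 ⇒ 10
d|4:{1,2,4}  Σf=1+4+16=21
[q^5] f(5)=25,f(1)=1 ⇒ 26
q^6  k|6↦f(k): 1:1 2:4 3:9 6:36  a_6=50
d|7:{7,1}  Σf=49+1=50
d|8:{8,4,2,1}  Σf=64+16+4+1=85
n=9: 1·9 3·3 9·1  f→[1+9+81]=91

5, 10, 21, 26, 50, 50, 85, 91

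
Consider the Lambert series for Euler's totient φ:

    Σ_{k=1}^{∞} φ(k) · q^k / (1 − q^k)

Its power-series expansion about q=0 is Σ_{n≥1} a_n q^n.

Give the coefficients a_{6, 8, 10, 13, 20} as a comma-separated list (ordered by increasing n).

n=6: 1·6 2·3 3·2 6·1  φ→[1+1+2+2]=6
n=8: 1·8 2·4 4·2 8·1  φ→[1+1+2+4]=8
d|10:{1,2,5,10}  Σφ=1+1+4+4=10
q^13  k|13↦φ(k): 13:12 1:1  a_13=13
d|20:{20,10,5,4,2,1}  Σφ=8+4+4+2+1+1=20

6, 8, 10, 13, 20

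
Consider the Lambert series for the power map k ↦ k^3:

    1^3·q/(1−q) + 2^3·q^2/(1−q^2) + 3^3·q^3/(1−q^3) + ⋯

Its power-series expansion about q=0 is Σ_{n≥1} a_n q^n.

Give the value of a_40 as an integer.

a_40 = 73710

d|40:{1,2,4,5,8,10,20,40}  Σf=1+8+64+125+512+1000+8000+64000=73710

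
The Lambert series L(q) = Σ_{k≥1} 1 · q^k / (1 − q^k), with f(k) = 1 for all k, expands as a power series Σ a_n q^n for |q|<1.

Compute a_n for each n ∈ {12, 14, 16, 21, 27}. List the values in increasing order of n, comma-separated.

[q^12] f(1)=1,f(2)=1,f(3)=1,f(4)=1,f(6)=1,f(12)=1 ⇒ 6
q^14  k|14↦f(k): 14:1 7:1 2:1 1:1  a_14=4
n=16: 16·1 8·2 4·4 2·8 1·16  f→[1+1+1+1+1]=5
[q^21] f(1)=1,f(3)=1,f(7)=1,f(21)=1 ⇒ 4
d|27:{27,9,3,1}  Σf=1+1+1+1=4

6, 4, 5, 4, 4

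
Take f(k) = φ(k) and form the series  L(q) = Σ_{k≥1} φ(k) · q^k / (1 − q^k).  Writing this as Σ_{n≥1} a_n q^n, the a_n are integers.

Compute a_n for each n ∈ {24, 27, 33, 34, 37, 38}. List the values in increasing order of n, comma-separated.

[q^24] φ(24)=8,φ(12)=4,φ(8)=4,φ(6)=2,φ(4)=2,φ(3)=2,φ(2)=1,φ(1)=1 ⇒ 24
d|27:{1,3,9,27}  Σφ=1+2+6+18=27
n=33: 33·1 11·3 3·11 1·33  φ→[20+10+2+1]=33
q^34  k|34↦φ(k): 1:1 2:1 17:16 34:16  a_34=34
q^37  k|37↦φ(k): 37:36 1:1  a_37=37
[q^38] φ(38)=18,φ(19)=18,φ(2)=1,φ(1)=1 ⇒ 38

24, 27, 33, 34, 37, 38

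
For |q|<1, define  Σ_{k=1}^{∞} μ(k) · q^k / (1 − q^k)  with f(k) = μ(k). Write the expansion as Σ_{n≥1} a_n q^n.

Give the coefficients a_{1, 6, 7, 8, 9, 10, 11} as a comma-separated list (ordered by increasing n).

1, 0, 0, 0, 0, 0, 0

[q^1] μ(1)=1 ⇒ 1
n=6: 6·1 3·2 2·3 1·6  μ→[1+(-1)+(-1)+1]=0
q^7  k|7↦μ(k): 1:1 7:-1  a_7=0
n=8: 8·1 4·2 2·4 1·8  μ→[0+0+(-1)+1]=0
[q^9] μ(9)=0,μ(3)=-1,μ(1)=1 ⇒ 0
[q^10] μ(10)=1,μ(5)=-1,μ(2)=-1,μ(1)=1 ⇒ 0
n=11: 11·1 1·11  μ→[(-1)+1]=0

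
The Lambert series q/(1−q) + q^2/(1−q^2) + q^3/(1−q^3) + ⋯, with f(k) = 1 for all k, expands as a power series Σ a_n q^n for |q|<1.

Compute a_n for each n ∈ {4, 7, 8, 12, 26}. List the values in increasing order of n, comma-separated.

d|4:{4,2,1}  Σf=1+1+1=3
q^7  k|7↦f(k): 7:1 1:1  a_7=2
d|8:{8,4,2,1}  Σf=1+1+1+1=4
n=12: 1·12 2·6 3·4 4·3 6·2 12·1  f→[1+1+1+1+1+1]=6
n=26: 1·26 2·13 13·2 26·1  f→[1+1+1+1]=4

3, 2, 4, 6, 4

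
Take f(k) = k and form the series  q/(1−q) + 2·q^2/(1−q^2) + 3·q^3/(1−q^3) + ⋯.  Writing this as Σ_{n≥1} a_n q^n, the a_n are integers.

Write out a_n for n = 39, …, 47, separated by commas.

n=39: 1·39 3·13 13·3 39·1  f→[1+3+13+39]=56
d|40:{40,20,10,8,5,4,2,1}  Σf=40+20+10+8+5+4+2+1=90
q^41  k|41↦f(k): 1:1 41:41  a_41=42
q^42  k|42↦f(k): 42:42 21:21 14:14 7:7 6:6 3:3 2:2 1:1  a_42=96
q^43  k|43↦f(k): 1:1 43:43  a_43=44
n=44: 1·44 2·22 4·11 11·4 22·2 44·1  f→[1+2+4+11+22+44]=84
q^45  k|45↦f(k): 1:1 3:3 5:5 9:9 15:15 45:45  a_45=78
n=46: 1·46 2·23 23·2 46·1  f→[1+2+23+46]=72
d|47:{47,1}  Σf=47+1=48

56, 90, 42, 96, 44, 84, 78, 72, 48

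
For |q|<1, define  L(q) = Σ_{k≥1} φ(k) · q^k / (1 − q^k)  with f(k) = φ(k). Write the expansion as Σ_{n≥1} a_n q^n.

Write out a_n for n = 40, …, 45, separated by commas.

d|40:{40,20,10,8,5,4,2,1}  Σφ=16+8+4+4+4+2+1+1=40
[q^41] φ(41)=40,φ(1)=1 ⇒ 41
d|42:{1,2,3,6,7,14,21,42}  Σφ=1+1+2+2+6+6+12+12=42
d|43:{1,43}  Σφ=1+42=43
q^44  k|44↦φ(k): 44:20 22:10 11:10 4:2 2:1 1:1  a_44=44
d|45:{1,3,5,9,15,45}  Σφ=1+2+4+6+8+24=45

40, 41, 42, 43, 44, 45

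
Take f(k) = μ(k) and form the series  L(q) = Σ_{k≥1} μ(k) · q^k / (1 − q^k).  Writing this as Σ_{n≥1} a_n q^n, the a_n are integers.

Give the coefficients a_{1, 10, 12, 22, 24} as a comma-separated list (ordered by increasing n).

1, 0, 0, 0, 0

q^1  k|1↦μ(k): 1:1  a_1=1
q^10  k|10↦μ(k): 10:1 5:-1 2:-1 1:1  a_10=0
q^12  k|12↦μ(k): 12:0 6:1 4:0 3:-1 2:-1 1:1  a_12=0
d|22:{1,2,11,22}  Σμ=1+(-1)+(-1)+1=0
[q^24] μ(1)=1,μ(2)=-1,μ(3)=-1,μ(4)=0,μ(6)=1,μ(8)=0,μ(12)=0,μ(24)=0 ⇒ 0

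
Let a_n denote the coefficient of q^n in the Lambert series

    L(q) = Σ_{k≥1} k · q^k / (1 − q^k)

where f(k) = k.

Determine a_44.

a_44 = 84

[q^44] f(1)=1,f(2)=2,f(4)=4,f(11)=11,f(22)=22,f(44)=44 ⇒ 84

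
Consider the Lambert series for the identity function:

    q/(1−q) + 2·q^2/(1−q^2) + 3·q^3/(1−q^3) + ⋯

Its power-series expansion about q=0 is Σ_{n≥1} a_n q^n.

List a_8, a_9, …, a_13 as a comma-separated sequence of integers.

n=8: 1·8 2·4 4·2 8·1  f→[1+2+4+8]=15
d|9:{1,3,9}  Σf=1+3+9=13
d|10:{1,2,5,10}  Σf=1+2+5+10=18
n=11: 1·11 11·1  f→[1+11]=12
n=12: 12·1 6·2 4·3 3·4 2·6 1·12  f→[12+6+4+3+2+1]=28
q^13  k|13↦f(k): 1:1 13:13  a_13=14

15, 13, 18, 12, 28, 14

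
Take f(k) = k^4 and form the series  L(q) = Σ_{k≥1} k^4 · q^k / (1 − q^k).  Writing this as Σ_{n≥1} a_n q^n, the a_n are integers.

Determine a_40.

n=40: 40·1 20·2 10·4 8·5 5·8 4·10 2·20 1·40  f→[2560000+160000+10000+4096+625+256+16+1]=2734994

a_40 = 2734994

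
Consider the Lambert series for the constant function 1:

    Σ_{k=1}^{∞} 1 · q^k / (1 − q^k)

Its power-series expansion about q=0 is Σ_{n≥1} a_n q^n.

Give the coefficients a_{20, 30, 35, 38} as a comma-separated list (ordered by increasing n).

6, 8, 4, 4

[q^20] f(20)=1,f(10)=1,f(5)=1,f(4)=1,f(2)=1,f(1)=1 ⇒ 6
n=30: 30·1 15·2 10·3 6·5 5·6 3·10 2·15 1·30  f→[1+1+1+1+1+1+1+1]=8
d|35:{35,7,5,1}  Σf=1+1+1+1=4
d|38:{1,2,19,38}  Σf=1+1+1+1=4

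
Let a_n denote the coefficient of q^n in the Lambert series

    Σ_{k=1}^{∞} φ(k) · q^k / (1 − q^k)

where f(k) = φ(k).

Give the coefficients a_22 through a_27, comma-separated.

n=22: 1·22 2·11 11·2 22·1  φ→[1+1+10+10]=22
[q^23] φ(23)=22,φ(1)=1 ⇒ 23
d|24:{24,12,8,6,4,3,2,1}  Σφ=8+4+4+2+2+2+1+1=24
n=25: 1·25 5·5 25·1  φ→[1+4+20]=25
d|26:{26,13,2,1}  Σφ=12+12+1+1=26
d|27:{27,9,3,1}  Σφ=18+6+2+1=27

22, 23, 24, 25, 26, 27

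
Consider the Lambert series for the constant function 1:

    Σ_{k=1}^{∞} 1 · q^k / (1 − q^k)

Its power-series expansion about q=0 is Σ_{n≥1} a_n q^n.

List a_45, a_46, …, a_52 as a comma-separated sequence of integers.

6, 4, 2, 10, 3, 6, 4, 6

[q^45] f(1)=1,f(3)=1,f(5)=1,f(9)=1,f(15)=1,f(45)=1 ⇒ 6
[q^46] f(46)=1,f(23)=1,f(2)=1,f(1)=1 ⇒ 4
d|47:{47,1}  Σf=1+1=2
n=48: 48·1 24·2 16·3 12·4 8·6 6·8 4·12 3·16 2·24 1·48  f→[1+1+1+1+1+1+1+1+1+1]=10
[q^49] f(1)=1,f(7)=1,f(49)=1 ⇒ 3
[q^50] f(50)=1,f(25)=1,f(10)=1,f(5)=1,f(2)=1,f(1)=1 ⇒ 6
q^51  k|51↦f(k): 1:1 3:1 17:1 51:1  a_51=4
n=52: 52·1 26·2 13·4 4·13 2·26 1·52  f→[1+1+1+1+1+1]=6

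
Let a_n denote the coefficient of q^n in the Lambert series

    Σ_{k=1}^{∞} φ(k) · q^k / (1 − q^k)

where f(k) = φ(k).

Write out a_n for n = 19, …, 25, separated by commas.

d|19:{1,19}  Σφ=1+18=19
q^20  k|20↦φ(k): 1:1 2:1 4:2 5:4 10:4 20:8  a_20=20
[q^21] φ(1)=1,φ(3)=2,φ(7)=6,φ(21)=12 ⇒ 21
[q^22] φ(22)=10,φ(11)=10,φ(2)=1,φ(1)=1 ⇒ 22
d|23:{1,23}  Σφ=1+22=23
[q^24] φ(24)=8,φ(12)=4,φ(8)=4,φ(6)=2,φ(4)=2,φ(3)=2,φ(2)=1,φ(1)=1 ⇒ 24
d|25:{25,5,1}  Σφ=20+4+1=25

19, 20, 21, 22, 23, 24, 25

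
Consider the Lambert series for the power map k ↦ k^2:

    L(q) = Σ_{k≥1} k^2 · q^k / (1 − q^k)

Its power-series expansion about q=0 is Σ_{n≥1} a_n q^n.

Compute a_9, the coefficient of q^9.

d|9:{9,3,1}  Σf=81+9+1=91

a_9 = 91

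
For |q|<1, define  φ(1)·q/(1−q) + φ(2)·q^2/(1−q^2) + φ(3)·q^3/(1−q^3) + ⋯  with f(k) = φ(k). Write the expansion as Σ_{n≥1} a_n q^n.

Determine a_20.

d|20:{20,10,5,4,2,1}  Σφ=8+4+4+2+1+1=20

a_20 = 20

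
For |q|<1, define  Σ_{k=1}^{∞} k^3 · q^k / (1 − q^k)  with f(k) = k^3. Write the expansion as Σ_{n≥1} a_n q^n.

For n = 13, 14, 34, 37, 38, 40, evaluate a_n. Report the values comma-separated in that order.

n=13: 13·1 1·13  f→[2197+1]=2198
d|14:{1,2,7,14}  Σf=1+8+343+2744=3096
q^34  k|34↦f(k): 1:1 2:8 17:4913 34:39304  a_34=44226
n=37: 37·1 1·37  f→[50653+1]=50654
d|38:{38,19,2,1}  Σf=54872+6859+8+1=61740
d|40:{1,2,4,5,8,10,20,40}  Σf=1+8+64+125+512+1000+8000+64000=73710

2198, 3096, 44226, 50654, 61740, 73710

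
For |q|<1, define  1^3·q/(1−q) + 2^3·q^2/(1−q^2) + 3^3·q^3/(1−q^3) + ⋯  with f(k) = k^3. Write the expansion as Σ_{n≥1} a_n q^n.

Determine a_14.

a_14 = 3096

n=14: 14·1 7·2 2·7 1·14  f→[2744+343+8+1]=3096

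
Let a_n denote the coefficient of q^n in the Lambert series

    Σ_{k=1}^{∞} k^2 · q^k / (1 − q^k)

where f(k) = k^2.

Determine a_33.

a_33 = 1220

q^33  k|33↦f(k): 1:1 3:9 11:121 33:1089  a_33=1220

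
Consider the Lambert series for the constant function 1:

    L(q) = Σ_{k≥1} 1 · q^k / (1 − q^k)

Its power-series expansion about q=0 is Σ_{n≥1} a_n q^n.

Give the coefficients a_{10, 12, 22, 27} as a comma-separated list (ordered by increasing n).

[q^10] f(10)=1,f(5)=1,f(2)=1,f(1)=1 ⇒ 4
q^12  k|12↦f(k): 1:1 2:1 3:1 4:1 6:1 12:1  a_12=6
d|22:{22,11,2,1}  Σf=1+1+1+1=4
[q^27] f(27)=1,f(9)=1,f(3)=1,f(1)=1 ⇒ 4

4, 6, 4, 4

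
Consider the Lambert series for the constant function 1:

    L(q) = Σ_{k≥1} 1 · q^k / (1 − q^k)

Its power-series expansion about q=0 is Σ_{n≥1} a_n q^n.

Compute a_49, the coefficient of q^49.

q^49  k|49↦f(k): 49:1 7:1 1:1  a_49=3

a_49 = 3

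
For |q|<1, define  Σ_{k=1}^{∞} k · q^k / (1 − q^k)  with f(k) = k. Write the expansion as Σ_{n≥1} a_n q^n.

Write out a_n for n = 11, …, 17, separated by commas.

12, 28, 14, 24, 24, 31, 18

[q^11] f(1)=1,f(11)=11 ⇒ 12
[q^12] f(1)=1,f(2)=2,f(3)=3,f(4)=4,f(6)=6,f(12)=12 ⇒ 28
n=13: 1·13 13·1  f→[1+13]=14
n=14: 1·14 2·7 7·2 14·1  f→[1+2+7+14]=24
d|15:{1,3,5,15}  Σf=1+3+5+15=24
d|16:{16,8,4,2,1}  Σf=16+8+4+2+1=31
n=17: 1·17 17·1  f→[1+17]=18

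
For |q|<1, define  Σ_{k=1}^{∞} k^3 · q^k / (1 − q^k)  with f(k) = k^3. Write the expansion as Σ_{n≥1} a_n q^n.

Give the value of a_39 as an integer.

a_39 = 61544

[q^39] f(1)=1,f(3)=27,f(13)=2197,f(39)=59319 ⇒ 61544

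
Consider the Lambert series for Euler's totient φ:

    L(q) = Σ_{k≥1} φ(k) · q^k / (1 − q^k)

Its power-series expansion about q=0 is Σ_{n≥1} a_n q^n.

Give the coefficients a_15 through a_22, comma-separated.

q^15  k|15↦φ(k): 1:1 3:2 5:4 15:8  a_15=15
q^16  k|16↦φ(k): 16:8 8:4 4:2 2:1 1:1  a_16=16
n=17: 1·17 17·1  φ→[1+16]=17
[q^18] φ(18)=6,φ(9)=6,φ(6)=2,φ(3)=2,φ(2)=1,φ(1)=1 ⇒ 18
d|19:{1,19}  Σφ=1+18=19
[q^20] φ(20)=8,φ(10)=4,φ(5)=4,φ(4)=2,φ(2)=1,φ(1)=1 ⇒ 20
[q^21] φ(21)=12,φ(7)=6,φ(3)=2,φ(1)=1 ⇒ 21
q^22  k|22↦φ(k): 22:10 11:10 2:1 1:1  a_22=22

15, 16, 17, 18, 19, 20, 21, 22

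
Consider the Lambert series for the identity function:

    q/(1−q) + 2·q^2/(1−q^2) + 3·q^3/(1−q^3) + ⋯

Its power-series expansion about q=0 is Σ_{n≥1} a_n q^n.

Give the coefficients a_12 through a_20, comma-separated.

28, 14, 24, 24, 31, 18, 39, 20, 42

d|12:{1,2,3,4,6,12}  Σf=1+2+3+4+6+12=28
n=13: 1·13 13·1  f→[1+13]=14
[q^14] f(14)=14,f(7)=7,f(2)=2,f(1)=1 ⇒ 24
[q^15] f(15)=15,f(5)=5,f(3)=3,f(1)=1 ⇒ 24
n=16: 1·16 2·8 4·4 8·2 16·1  f→[1+2+4+8+16]=31
d|17:{1,17}  Σf=1+17=18
d|18:{1,2,3,6,9,18}  Σf=1+2+3+6+9+18=39
q^19  k|19↦f(k): 19:19 1:1  a_19=20
q^20  k|20↦f(k): 1:1 2:2 4:4 5:5 10:10 20:20  a_20=42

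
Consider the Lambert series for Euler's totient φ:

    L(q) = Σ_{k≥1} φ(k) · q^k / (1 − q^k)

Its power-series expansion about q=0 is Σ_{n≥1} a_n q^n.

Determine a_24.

d|24:{24,12,8,6,4,3,2,1}  Σφ=8+4+4+2+2+2+1+1=24

a_24 = 24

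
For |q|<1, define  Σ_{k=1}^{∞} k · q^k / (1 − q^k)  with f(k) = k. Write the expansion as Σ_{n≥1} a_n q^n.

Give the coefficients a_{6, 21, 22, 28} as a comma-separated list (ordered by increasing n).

d|6:{1,2,3,6}  Σf=1+2+3+6=12
n=21: 1·21 3·7 7·3 21·1  f→[1+3+7+21]=32
d|22:{1,2,11,22}  Σf=1+2+11+22=36
[q^28] f(1)=1,f(2)=2,f(4)=4,f(7)=7,f(14)=14,f(28)=28 ⇒ 56

12, 32, 36, 56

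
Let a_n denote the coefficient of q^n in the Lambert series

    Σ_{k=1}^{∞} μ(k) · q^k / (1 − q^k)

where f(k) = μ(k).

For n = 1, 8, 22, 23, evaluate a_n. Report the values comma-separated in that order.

n=1: 1·1  μ→[1]=1
q^8  k|8↦μ(k): 1:1 2:-1 4:0 8:0  a_8=0
d|22:{22,11,2,1}  Σμ=1+(-1)+(-1)+1=0
[q^23] μ(1)=1,μ(23)=-1 ⇒ 0

1, 0, 0, 0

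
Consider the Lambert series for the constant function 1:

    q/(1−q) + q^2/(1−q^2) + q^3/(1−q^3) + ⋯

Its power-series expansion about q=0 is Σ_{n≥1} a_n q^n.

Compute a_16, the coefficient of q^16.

[q^16] f(1)=1,f(2)=1,f(4)=1,f(8)=1,f(16)=1 ⇒ 5

a_16 = 5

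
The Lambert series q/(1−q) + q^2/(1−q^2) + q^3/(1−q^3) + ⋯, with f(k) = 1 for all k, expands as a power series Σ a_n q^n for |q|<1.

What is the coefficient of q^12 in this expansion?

[q^12] f(1)=1,f(2)=1,f(3)=1,f(4)=1,f(6)=1,f(12)=1 ⇒ 6

a_12 = 6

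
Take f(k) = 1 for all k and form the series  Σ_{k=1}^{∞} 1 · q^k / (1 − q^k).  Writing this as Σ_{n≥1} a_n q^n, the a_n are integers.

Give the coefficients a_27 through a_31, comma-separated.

[q^27] f(27)=1,f(9)=1,f(3)=1,f(1)=1 ⇒ 4
q^28  k|28↦f(k): 28:1 14:1 7:1 4:1 2:1 1:1  a_28=6
[q^29] f(1)=1,f(29)=1 ⇒ 2
[q^30] f(30)=1,f(15)=1,f(10)=1,f(6)=1,f(5)=1,f(3)=1,f(2)=1,f(1)=1 ⇒ 8
d|31:{31,1}  Σf=1+1=2

4, 6, 2, 8, 2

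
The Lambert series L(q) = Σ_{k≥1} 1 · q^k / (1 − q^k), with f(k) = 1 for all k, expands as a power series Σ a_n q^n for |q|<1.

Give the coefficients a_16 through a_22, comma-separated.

[q^16] f(16)=1,f(8)=1,f(4)=1,f(2)=1,f(1)=1 ⇒ 5
q^17  k|17↦f(k): 17:1 1:1  a_17=2
q^18  k|18↦f(k): 18:1 9:1 6:1 3:1 2:1 1:1  a_18=6
q^19  k|19↦f(k): 19:1 1:1  a_19=2
d|20:{20,10,5,4,2,1}  Σf=1+1+1+1+1+1=6
[q^21] f(21)=1,f(7)=1,f(3)=1,f(1)=1 ⇒ 4
n=22: 1·22 2·11 11·2 22·1  f→[1+1+1+1]=4

5, 2, 6, 2, 6, 4, 4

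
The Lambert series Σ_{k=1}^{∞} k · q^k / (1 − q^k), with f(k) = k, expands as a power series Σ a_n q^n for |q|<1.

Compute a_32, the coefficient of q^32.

a_32 = 63

[q^32] f(1)=1,f(2)=2,f(4)=4,f(8)=8,f(16)=16,f(32)=32 ⇒ 63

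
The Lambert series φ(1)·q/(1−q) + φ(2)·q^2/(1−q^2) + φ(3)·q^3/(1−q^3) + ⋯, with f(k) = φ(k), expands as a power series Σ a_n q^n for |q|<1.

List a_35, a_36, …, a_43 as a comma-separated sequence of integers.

n=35: 1·35 5·7 7·5 35·1  φ→[1+4+6+24]=35
q^36  k|36↦φ(k): 1:1 2:1 3:2 4:2 6:2 9:6 12:4 18:6 36:12  a_36=36
d|37:{37,1}  Σφ=36+1=37
q^38  k|38↦φ(k): 1:1 2:1 19:18 38:18  a_38=38
q^39  k|39↦φ(k): 39:24 13:12 3:2 1:1  a_39=39
n=40: 40·1 20·2 10·4 8·5 5·8 4·10 2·20 1·40  φ→[16+8+4+4+4+2+1+1]=40
q^41  k|41↦φ(k): 41:40 1:1  a_41=41
d|42:{42,21,14,7,6,3,2,1}  Σφ=12+12+6+6+2+2+1+1=42
d|43:{1,43}  Σφ=1+42=43

35, 36, 37, 38, 39, 40, 41, 42, 43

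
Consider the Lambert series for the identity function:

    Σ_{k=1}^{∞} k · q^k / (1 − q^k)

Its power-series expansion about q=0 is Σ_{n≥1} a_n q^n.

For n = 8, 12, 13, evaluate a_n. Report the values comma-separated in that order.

d|8:{8,4,2,1}  Σf=8+4+2+1=15
q^12  k|12↦f(k): 1:1 2:2 3:3 4:4 6:6 12:12  a_12=28
q^13  k|13↦f(k): 13:13 1:1  a_13=14

15, 28, 14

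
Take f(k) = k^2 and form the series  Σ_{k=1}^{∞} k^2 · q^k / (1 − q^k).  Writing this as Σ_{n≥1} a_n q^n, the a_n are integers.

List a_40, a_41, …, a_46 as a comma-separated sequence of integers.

[q^40] f(40)=1600,f(20)=400,f(10)=100,f(8)=64,f(5)=25,f(4)=16,f(2)=4,f(1)=1 ⇒ 2210
[q^41] f(1)=1,f(41)=1681 ⇒ 1682
d|42:{42,21,14,7,6,3,2,1}  Σf=1764+441+196+49+36+9+4+1=2500
[q^43] f(1)=1,f(43)=1849 ⇒ 1850
q^44  k|44↦f(k): 44:1936 22:484 11:121 4:16 2:4 1:1  a_44=2562
d|45:{45,15,9,5,3,1}  Σf=2025+225+81+25+9+1=2366
d|46:{1,2,23,46}  Σf=1+4+529+2116=2650

2210, 1682, 2500, 1850, 2562, 2366, 2650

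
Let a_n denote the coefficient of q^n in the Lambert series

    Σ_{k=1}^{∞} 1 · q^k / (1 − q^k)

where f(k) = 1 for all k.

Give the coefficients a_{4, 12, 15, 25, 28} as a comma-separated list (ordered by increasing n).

n=4: 1·4 2·2 4·1  f→[1+1+1]=3
d|12:{1,2,3,4,6,12}  Σf=1+1+1+1+1+1=6
n=15: 15·1 5·3 3·5 1·15  f→[1+1+1+1]=4
[q^25] f(25)=1,f(5)=1,f(1)=1 ⇒ 3
q^28  k|28↦f(k): 28:1 14:1 7:1 4:1 2:1 1:1  a_28=6

3, 6, 4, 3, 6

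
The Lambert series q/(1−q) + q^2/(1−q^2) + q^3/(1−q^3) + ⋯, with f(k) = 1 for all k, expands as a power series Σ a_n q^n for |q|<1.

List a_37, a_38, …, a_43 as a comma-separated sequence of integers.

2, 4, 4, 8, 2, 8, 2

q^37  k|37↦f(k): 1:1 37:1  a_37=2
[q^38] f(38)=1,f(19)=1,f(2)=1,f(1)=1 ⇒ 4
[q^39] f(39)=1,f(13)=1,f(3)=1,f(1)=1 ⇒ 4
[q^40] f(1)=1,f(2)=1,f(4)=1,f(5)=1,f(8)=1,f(10)=1,f(20)=1,f(40)=1 ⇒ 8
n=41: 41·1 1·41  f→[1+1]=2
d|42:{42,21,14,7,6,3,2,1}  Σf=1+1+1+1+1+1+1+1=8
n=43: 1·43 43·1  f→[1+1]=2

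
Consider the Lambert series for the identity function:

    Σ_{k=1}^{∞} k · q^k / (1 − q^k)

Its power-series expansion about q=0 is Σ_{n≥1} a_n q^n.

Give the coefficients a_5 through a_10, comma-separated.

d|5:{5,1}  Σf=5+1=6
q^6  k|6↦f(k): 6:6 3:3 2:2 1:1  a_6=12
n=7: 1·7 7·1  f→[1+7]=8
q^8  k|8↦f(k): 1:1 2:2 4:4 8:8  a_8=15
q^9  k|9↦f(k): 9:9 3:3 1:1  a_9=13
n=10: 10·1 5·2 2·5 1·10  f→[10+5+2+1]=18

6, 12, 8, 15, 13, 18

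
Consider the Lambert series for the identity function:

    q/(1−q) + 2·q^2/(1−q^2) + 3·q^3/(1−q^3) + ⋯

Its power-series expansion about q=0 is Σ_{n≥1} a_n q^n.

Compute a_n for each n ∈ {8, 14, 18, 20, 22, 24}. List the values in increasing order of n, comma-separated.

d|8:{8,4,2,1}  Σf=8+4+2+1=15
d|14:{1,2,7,14}  Σf=1+2+7+14=24
[q^18] f(18)=18,f(9)=9,f(6)=6,f(3)=3,f(2)=2,f(1)=1 ⇒ 39
[q^20] f(20)=20,f(10)=10,f(5)=5,f(4)=4,f(2)=2,f(1)=1 ⇒ 42
d|22:{1,2,11,22}  Σf=1+2+11+22=36
d|24:{1,2,3,4,6,8,12,24}  Σf=1+2+3+4+6+8+12+24=60

15, 24, 39, 42, 36, 60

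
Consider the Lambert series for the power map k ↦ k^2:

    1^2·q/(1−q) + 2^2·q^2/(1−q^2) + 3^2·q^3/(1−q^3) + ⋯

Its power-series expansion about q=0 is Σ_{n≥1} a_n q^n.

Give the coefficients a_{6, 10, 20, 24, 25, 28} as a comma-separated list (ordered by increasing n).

q^6  k|6↦f(k): 1:1 2:4 3:9 6:36  a_6=50
d|10:{10,5,2,1}  Σf=100+25+4+1=130
[q^20] f(20)=400,f(10)=100,f(5)=25,f(4)=16,f(2)=4,f(1)=1 ⇒ 546
d|24:{1,2,3,4,6,8,12,24}  Σf=1+4+9+16+36+64+144+576=850
q^25  k|25↦f(k): 25:625 5:25 1:1  a_25=651
d|28:{1,2,4,7,14,28}  Σf=1+4+16+49+196+784=1050

50, 130, 546, 850, 651, 1050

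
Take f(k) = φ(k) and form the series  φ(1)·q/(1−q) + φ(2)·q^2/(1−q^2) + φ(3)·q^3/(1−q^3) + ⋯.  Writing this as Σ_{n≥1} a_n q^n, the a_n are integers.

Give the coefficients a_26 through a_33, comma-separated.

q^26  k|26↦φ(k): 26:12 13:12 2:1 1:1  a_26=26
d|27:{1,3,9,27}  Σφ=1+2+6+18=27
q^28  k|28↦φ(k): 1:1 2:1 4:2 7:6 14:6 28:12  a_28=28
n=29: 29·1 1·29  φ→[28+1]=29
d|30:{30,15,10,6,5,3,2,1}  Σφ=8+8+4+2+4+2+1+1=30
d|31:{31,1}  Σφ=30+1=31
q^32  k|32↦φ(k): 1:1 2:1 4:2 8:4 16:8 32:16  a_32=32
n=33: 33·1 11·3 3·11 1·33  φ→[20+10+2+1]=33

26, 27, 28, 29, 30, 31, 32, 33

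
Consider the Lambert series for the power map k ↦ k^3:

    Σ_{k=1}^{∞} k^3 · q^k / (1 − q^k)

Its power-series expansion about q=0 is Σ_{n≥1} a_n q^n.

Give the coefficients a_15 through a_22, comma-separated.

3528, 4681, 4914, 6813, 6860, 9198, 9632, 11988

[q^15] f(15)=3375,f(5)=125,f(3)=27,f(1)=1 ⇒ 3528
n=16: 1·16 2·8 4·4 8·2 16·1  f→[1+8+64+512+4096]=4681
n=17: 17·1 1·17  f→[4913+1]=4914
n=18: 1·18 2·9 3·6 6·3 9·2 18·1  f→[1+8+27+216+729+5832]=6813
[q^19] f(1)=1,f(19)=6859 ⇒ 6860
[q^20] f(1)=1,f(2)=8,f(4)=64,f(5)=125,f(10)=1000,f(20)=8000 ⇒ 9198
[q^21] f(1)=1,f(3)=27,f(7)=343,f(21)=9261 ⇒ 9632
[q^22] f(1)=1,f(2)=8,f(11)=1331,f(22)=10648 ⇒ 11988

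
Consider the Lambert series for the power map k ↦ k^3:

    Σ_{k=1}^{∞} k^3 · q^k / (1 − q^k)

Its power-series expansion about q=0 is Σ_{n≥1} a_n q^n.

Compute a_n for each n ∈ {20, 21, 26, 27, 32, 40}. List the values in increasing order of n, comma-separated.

n=20: 1·20 2·10 4·5 5·4 10·2 20·1  f→[1+8+64+125+1000+8000]=9198
[q^21] f(1)=1,f(3)=27,f(7)=343,f(21)=9261 ⇒ 9632
[q^26] f(1)=1,f(2)=8,f(13)=2197,f(26)=17576 ⇒ 19782
q^27  k|27↦f(k): 1:1 3:27 9:729 27:19683  a_27=20440
d|32:{32,16,8,4,2,1}  Σf=32768+4096+512+64+8+1=37449
d|40:{40,20,10,8,5,4,2,1}  Σf=64000+8000+1000+512+125+64+8+1=73710

9198, 9632, 19782, 20440, 37449, 73710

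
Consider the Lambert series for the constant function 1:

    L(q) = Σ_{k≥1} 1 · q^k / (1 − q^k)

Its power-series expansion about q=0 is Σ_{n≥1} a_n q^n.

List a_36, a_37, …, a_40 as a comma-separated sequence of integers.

9, 2, 4, 4, 8

[q^36] f(36)=1,f(18)=1,f(12)=1,f(9)=1,f(6)=1,f(4)=1,f(3)=1,f(2)=1,f(1)=1 ⇒ 9
d|37:{1,37}  Σf=1+1=2
q^38  k|38↦f(k): 38:1 19:1 2:1 1:1  a_38=4
q^39  k|39↦f(k): 1:1 3:1 13:1 39:1  a_39=4
[q^40] f(40)=1,f(20)=1,f(10)=1,f(8)=1,f(5)=1,f(4)=1,f(2)=1,f(1)=1 ⇒ 8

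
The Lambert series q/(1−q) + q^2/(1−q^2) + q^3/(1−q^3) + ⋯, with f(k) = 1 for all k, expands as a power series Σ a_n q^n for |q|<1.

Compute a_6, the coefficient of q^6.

d|6:{1,2,3,6}  Σf=1+1+1+1=4

a_6 = 4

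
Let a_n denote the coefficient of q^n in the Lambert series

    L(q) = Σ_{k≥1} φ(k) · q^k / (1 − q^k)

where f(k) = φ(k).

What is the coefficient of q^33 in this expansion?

[q^33] φ(33)=20,φ(11)=10,φ(3)=2,φ(1)=1 ⇒ 33

a_33 = 33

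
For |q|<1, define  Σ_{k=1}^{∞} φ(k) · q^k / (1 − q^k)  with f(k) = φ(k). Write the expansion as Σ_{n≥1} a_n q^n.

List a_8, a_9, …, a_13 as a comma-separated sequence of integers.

[q^8] φ(8)=4,φ(4)=2,φ(2)=1,φ(1)=1 ⇒ 8
n=9: 1·9 3·3 9·1  φ→[1+2+6]=9
[q^10] φ(1)=1,φ(2)=1,φ(5)=4,φ(10)=4 ⇒ 10
d|11:{11,1}  Σφ=10+1=11
[q^12] φ(1)=1,φ(2)=1,φ(3)=2,φ(4)=2,φ(6)=2,φ(12)=4 ⇒ 12
[q^13] φ(13)=12,φ(1)=1 ⇒ 13

8, 9, 10, 11, 12, 13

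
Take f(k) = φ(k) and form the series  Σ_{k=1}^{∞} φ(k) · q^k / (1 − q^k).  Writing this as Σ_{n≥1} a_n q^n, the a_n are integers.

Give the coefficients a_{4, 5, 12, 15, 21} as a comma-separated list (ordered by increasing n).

[q^4] φ(1)=1,φ(2)=1,φ(4)=2 ⇒ 4
d|5:{1,5}  Σφ=1+4=5
n=12: 12·1 6·2 4·3 3·4 2·6 1·12  φ→[4+2+2+2+1+1]=12
n=15: 1·15 3·5 5·3 15·1  φ→[1+2+4+8]=15
[q^21] φ(1)=1,φ(3)=2,φ(7)=6,φ(21)=12 ⇒ 21

4, 5, 12, 15, 21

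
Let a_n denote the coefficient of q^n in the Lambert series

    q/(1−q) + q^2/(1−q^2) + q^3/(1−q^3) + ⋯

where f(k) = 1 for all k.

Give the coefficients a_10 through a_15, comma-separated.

[q^10] f(1)=1,f(2)=1,f(5)=1,f(10)=1 ⇒ 4
d|11:{11,1}  Σf=1+1=2
d|12:{12,6,4,3,2,1}  Σf=1+1+1+1+1+1=6
d|13:{13,1}  Σf=1+1=2
q^14  k|14↦f(k): 1:1 2:1 7:1 14:1  a_14=4
n=15: 1·15 3·5 5·3 15·1  f→[1+1+1+1]=4

4, 2, 6, 2, 4, 4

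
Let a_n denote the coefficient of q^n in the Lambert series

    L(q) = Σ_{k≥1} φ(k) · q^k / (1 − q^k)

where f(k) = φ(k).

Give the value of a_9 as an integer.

n=9: 9·1 3·3 1·9  φ→[6+2+1]=9

a_9 = 9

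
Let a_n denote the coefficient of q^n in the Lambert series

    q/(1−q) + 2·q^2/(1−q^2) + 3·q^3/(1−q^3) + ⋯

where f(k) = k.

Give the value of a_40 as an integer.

[q^40] f(40)=40,f(20)=20,f(10)=10,f(8)=8,f(5)=5,f(4)=4,f(2)=2,f(1)=1 ⇒ 90

a_40 = 90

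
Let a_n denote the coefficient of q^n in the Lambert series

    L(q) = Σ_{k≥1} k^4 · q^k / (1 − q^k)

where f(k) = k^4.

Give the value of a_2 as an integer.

d|2:{1,2}  Σf=1+16=17

a_2 = 17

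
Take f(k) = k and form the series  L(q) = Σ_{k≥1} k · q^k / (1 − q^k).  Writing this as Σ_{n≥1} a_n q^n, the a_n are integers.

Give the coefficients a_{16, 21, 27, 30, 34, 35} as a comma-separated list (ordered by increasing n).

31, 32, 40, 72, 54, 48

d|16:{1,2,4,8,16}  Σf=1+2+4+8+16=31
q^21  k|21↦f(k): 1:1 3:3 7:7 21:21  a_21=32
q^27  k|27↦f(k): 27:27 9:9 3:3 1:1  a_27=40
[q^30] f(30)=30,f(15)=15,f(10)=10,f(6)=6,f(5)=5,f(3)=3,f(2)=2,f(1)=1 ⇒ 72
q^34  k|34↦f(k): 34:34 17:17 2:2 1:1  a_34=54
q^35  k|35↦f(k): 35:35 7:7 5:5 1:1  a_35=48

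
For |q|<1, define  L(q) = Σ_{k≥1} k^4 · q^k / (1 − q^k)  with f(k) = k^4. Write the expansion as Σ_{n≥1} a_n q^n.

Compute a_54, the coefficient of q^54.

a_54 = 9147428

q^54  k|54↦f(k): 1:1 2:16 3:81 6:1296 9:6561 18:104976 27:531441 54:8503056  a_54=9147428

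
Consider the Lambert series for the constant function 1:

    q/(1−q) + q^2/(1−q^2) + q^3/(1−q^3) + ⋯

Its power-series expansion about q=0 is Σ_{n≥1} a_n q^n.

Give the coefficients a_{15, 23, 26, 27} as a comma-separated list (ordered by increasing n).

4, 2, 4, 4

n=15: 1·15 3·5 5·3 15·1  f→[1+1+1+1]=4
n=23: 23·1 1·23  f→[1+1]=2
q^26  k|26↦f(k): 1:1 2:1 13:1 26:1  a_26=4
d|27:{1,3,9,27}  Σf=1+1+1+1=4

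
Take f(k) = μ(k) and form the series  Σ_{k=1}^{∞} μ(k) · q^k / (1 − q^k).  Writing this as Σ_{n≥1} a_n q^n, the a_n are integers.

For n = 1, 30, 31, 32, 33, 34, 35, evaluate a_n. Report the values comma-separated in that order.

1, 0, 0, 0, 0, 0, 0

n=1: 1·1  μ→[1]=1
d|30:{30,15,10,6,5,3,2,1}  Σμ=(-1)+1+1+1+(-1)+(-1)+(-1)+1=0
q^31  k|31↦μ(k): 31:-1 1:1  a_31=0
n=32: 32·1 16·2 8·4 4·8 2·16 1·32  μ→[0+0+0+0+(-1)+1]=0
[q^33] μ(33)=1,μ(11)=-1,μ(3)=-1,μ(1)=1 ⇒ 0
[q^34] μ(1)=1,μ(2)=-1,μ(17)=-1,μ(34)=1 ⇒ 0
q^35  k|35↦μ(k): 1:1 5:-1 7:-1 35:1  a_35=0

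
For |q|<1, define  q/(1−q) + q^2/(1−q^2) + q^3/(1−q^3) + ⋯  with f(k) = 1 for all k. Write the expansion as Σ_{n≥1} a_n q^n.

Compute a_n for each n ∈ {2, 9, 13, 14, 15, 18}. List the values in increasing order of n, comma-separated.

[q^2] f(1)=1,f(2)=1 ⇒ 2
n=9: 9·1 3·3 1·9  f→[1+1+1]=3
[q^13] f(13)=1,f(1)=1 ⇒ 2
d|14:{14,7,2,1}  Σf=1+1+1+1=4
[q^15] f(15)=1,f(5)=1,f(3)=1,f(1)=1 ⇒ 4
n=18: 18·1 9·2 6·3 3·6 2·9 1·18  f→[1+1+1+1+1+1]=6

2, 3, 2, 4, 4, 6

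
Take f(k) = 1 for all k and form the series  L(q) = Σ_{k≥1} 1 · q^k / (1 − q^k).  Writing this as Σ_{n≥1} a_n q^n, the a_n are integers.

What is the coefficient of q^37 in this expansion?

a_37 = 2

q^37  k|37↦f(k): 1:1 37:1  a_37=2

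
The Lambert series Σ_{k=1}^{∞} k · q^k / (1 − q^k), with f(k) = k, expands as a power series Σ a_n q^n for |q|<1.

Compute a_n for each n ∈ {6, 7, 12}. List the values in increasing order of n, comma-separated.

[q^6] f(6)=6,f(3)=3,f(2)=2,f(1)=1 ⇒ 12
d|7:{7,1}  Σf=7+1=8
[q^12] f(12)=12,f(6)=6,f(4)=4,f(3)=3,f(2)=2,f(1)=1 ⇒ 28

12, 8, 28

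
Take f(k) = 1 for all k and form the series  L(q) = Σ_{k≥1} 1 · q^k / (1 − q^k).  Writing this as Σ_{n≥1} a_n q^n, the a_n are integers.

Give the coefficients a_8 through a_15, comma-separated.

d|8:{1,2,4,8}  Σf=1+1+1+1=4
q^9  k|9↦f(k): 9:1 3:1 1:1  a_9=3
n=10: 1·10 2·5 5·2 10·1  f→[1+1+1+1]=4
n=11: 11·1 1·11  f→[1+1]=2
n=12: 12·1 6·2 4·3 3·4 2·6 1·12  f→[1+1+1+1+1+1]=6
q^13  k|13↦f(k): 13:1 1:1  a_13=2
q^14  k|14↦f(k): 14:1 7:1 2:1 1:1  a_14=4
d|15:{15,5,3,1}  Σf=1+1+1+1=4

4, 3, 4, 2, 6, 2, 4, 4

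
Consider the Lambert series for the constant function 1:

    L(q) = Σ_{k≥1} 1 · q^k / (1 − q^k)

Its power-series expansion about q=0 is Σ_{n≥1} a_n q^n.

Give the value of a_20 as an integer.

a_20 = 6

d|20:{20,10,5,4,2,1}  Σf=1+1+1+1+1+1=6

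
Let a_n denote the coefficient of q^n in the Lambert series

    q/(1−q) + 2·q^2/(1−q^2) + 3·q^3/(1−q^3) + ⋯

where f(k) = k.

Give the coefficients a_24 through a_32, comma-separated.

d|24:{24,12,8,6,4,3,2,1}  Σf=24+12+8+6+4+3+2+1=60
n=25: 25·1 5·5 1·25  f→[25+5+1]=31
q^26  k|26↦f(k): 1:1 2:2 13:13 26:26  a_26=42
q^27  k|27↦f(k): 27:27 9:9 3:3 1:1  a_27=40
n=28: 28·1 14·2 7·4 4·7 2·14 1·28  f→[28+14+7+4+2+1]=56
[q^29] f(29)=29,f(1)=1 ⇒ 30
n=30: 1·30 2·15 3·10 5·6 6·5 10·3 15·2 30·1  f→[1+2+3+5+6+10+15+30]=72
q^31  k|31↦f(k): 31:31 1:1  a_31=32
d|32:{1,2,4,8,16,32}  Σf=1+2+4+8+16+32=63

60, 31, 42, 40, 56, 30, 72, 32, 63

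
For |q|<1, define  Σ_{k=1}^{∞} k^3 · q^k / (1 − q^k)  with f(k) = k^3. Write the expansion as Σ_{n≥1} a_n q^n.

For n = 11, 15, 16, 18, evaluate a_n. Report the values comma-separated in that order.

1332, 3528, 4681, 6813

n=11: 1·11 11·1  f→[1+1331]=1332
q^15  k|15↦f(k): 1:1 3:27 5:125 15:3375  a_15=3528
[q^16] f(1)=1,f(2)=8,f(4)=64,f(8)=512,f(16)=4096 ⇒ 4681
n=18: 1·18 2·9 3·6 6·3 9·2 18·1  f→[1+8+27+216+729+5832]=6813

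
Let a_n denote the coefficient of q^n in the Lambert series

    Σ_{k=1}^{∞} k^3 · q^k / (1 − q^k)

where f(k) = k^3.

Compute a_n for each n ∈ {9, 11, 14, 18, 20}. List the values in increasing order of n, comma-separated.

757, 1332, 3096, 6813, 9198

[q^9] f(9)=729,f(3)=27,f(1)=1 ⇒ 757
d|11:{11,1}  Σf=1331+1=1332
d|14:{1,2,7,14}  Σf=1+8+343+2744=3096
n=18: 1·18 2·9 3·6 6·3 9·2 18·1  f→[1+8+27+216+729+5832]=6813
d|20:{20,10,5,4,2,1}  Σf=8000+1000+125+64+8+1=9198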